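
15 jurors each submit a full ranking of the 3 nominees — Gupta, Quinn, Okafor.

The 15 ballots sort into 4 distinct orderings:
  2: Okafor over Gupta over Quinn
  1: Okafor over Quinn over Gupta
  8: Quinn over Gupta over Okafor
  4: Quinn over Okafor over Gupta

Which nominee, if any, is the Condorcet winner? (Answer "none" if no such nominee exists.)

Pairwise majorities:
Gupta vs Quinn: Quinn, 13–2.
Gupta vs Okafor: Gupta wins 8–7.
Quinn vs Okafor: Quinn wins 12–3.
Quinn defeats every rival head-to-head and is the Condorcet winner.

Quinn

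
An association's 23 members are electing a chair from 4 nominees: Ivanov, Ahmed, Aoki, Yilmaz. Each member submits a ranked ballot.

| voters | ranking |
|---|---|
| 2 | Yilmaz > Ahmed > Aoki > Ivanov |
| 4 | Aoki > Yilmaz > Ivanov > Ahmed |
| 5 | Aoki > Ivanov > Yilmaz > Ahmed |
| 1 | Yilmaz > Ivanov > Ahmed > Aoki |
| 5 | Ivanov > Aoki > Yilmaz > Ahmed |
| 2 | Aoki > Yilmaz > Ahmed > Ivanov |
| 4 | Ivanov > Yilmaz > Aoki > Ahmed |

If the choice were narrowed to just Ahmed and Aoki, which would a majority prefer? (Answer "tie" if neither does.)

Aoki

Ballots ranking Ahmed above Aoki: 2 + 1 = 3.
Ballots ranking Aoki above Ahmed: 23 − 3 = 20.
Aoki wins the head-to-head 20–3.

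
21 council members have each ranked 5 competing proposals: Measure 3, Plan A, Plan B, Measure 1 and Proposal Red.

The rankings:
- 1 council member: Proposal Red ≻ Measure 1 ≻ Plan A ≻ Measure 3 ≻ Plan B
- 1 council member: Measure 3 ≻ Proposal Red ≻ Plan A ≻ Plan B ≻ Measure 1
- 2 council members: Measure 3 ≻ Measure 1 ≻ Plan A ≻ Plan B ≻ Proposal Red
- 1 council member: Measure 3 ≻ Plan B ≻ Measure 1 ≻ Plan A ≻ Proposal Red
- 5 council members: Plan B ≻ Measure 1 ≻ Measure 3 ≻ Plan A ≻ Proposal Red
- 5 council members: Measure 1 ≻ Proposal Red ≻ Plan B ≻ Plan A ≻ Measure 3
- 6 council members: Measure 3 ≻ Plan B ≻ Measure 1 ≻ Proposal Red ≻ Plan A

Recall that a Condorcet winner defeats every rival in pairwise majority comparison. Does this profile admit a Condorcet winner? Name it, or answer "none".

Head-to-head results (21 council members):
Measure 3 vs Plan A: Measure 3 is ranked higher on 1+2+1+5+6 = 15 ballots, Plan A on 6. Measure 3 wins 15–6.
Measure 3 vs Plan B: Measure 3 is ranked higher on 1+1+2+1+6 = 11 ballots, Plan B on 10. Measure 3 wins 11–10.
Measure 3 vs Measure 1: Measure 3 preferred on 1+2+1+6 = 10 ballots; Measure 1 wins 11–10.
Measure 3 vs Proposal Red: 1+2+1+5+6 = 15 for Measure 3, 6 for Proposal Red — Measure 3 by 15–6.
Plan A vs Plan B: Plan A is ranked higher on 1+1+2 = 4 ballots, Plan B on 17. Plan B wins 17–4.
Plan A vs Measure 1: 1 to 20, Measure 1.
Plan A vs Proposal Red: Plan A preferred on 2+1+5 = 8 ballots; Proposal Red wins 13–8.
Plan B vs Measure 1: 13 to 8, Plan B.
Plan B vs Proposal Red: Plan B is ranked higher on 2+1+5+6 = 14 ballots, Proposal Red on 7. Plan B wins 14–7.
Measure 1 vs Proposal Red: 2+1+5+5+6 = 19 for Measure 1, 2 for Proposal Red — Measure 1 by 19–2.
Every option loses at least once (Measure 3 loses to Measure 1; Plan A loses to Measure 3; Plan B loses to Measure 3; Measure 1 loses to Plan B; Proposal Red loses to Measure 3). The majority relation contains the cycle Measure 3 > Plan B > Measure 1 > Measure 3, so there is no Condorcet winner.

none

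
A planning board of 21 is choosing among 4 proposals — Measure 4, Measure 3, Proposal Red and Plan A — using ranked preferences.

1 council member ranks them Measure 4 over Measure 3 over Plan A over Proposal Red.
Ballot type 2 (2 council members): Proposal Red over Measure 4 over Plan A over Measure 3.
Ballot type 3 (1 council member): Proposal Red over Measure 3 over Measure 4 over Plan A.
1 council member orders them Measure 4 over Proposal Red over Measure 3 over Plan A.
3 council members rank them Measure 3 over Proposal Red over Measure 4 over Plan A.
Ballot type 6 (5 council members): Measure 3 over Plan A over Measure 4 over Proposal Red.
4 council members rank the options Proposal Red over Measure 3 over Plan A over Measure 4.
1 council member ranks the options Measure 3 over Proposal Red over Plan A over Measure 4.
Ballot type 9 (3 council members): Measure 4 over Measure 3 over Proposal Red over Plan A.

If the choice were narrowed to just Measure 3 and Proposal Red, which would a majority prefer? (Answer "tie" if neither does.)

Measure 3

Ballots ranking Measure 3 above Proposal Red: 1 + 3 + 5 + 1 + 3 = 13.
Ballots ranking Proposal Red above Measure 3: 21 − 13 = 8.
Measure 3 wins the head-to-head 13–8.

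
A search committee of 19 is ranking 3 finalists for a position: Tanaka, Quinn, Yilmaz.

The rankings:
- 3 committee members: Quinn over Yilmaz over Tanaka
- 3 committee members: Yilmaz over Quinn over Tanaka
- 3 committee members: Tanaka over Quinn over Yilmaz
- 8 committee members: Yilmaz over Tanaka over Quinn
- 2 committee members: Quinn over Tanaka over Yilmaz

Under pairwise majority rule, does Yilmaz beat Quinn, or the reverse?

Ballots ranking Yilmaz above Quinn: 3 + 8 = 11.
Ballots ranking Quinn above Yilmaz: 19 − 11 = 8.
Yilmaz wins the head-to-head 11–8.

Yilmaz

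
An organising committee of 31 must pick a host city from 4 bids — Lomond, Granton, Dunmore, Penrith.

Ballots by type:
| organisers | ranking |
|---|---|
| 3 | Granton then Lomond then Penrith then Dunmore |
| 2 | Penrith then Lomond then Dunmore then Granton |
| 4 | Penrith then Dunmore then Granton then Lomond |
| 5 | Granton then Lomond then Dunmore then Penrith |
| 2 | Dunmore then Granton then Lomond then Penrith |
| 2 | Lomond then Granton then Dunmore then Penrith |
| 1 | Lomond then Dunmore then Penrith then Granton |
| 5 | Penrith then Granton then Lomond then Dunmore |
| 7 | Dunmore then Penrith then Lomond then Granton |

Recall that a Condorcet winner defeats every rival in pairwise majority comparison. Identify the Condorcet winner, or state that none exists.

Check each pair by majority over 31 ballots:
Lomond vs Granton: Granton, 19–12.
Lomond vs Dunmore: Lomond wins 18–13.
Lomond vs Penrith: Penrith, 18–13.
Granton vs Dunmore: Dunmore, 16–15.
Granton vs Penrith: Penrith wins 19–12.
Dunmore–Penrith: Dunmore 17–14.
Each city drops at least one matchup (Lomond loses to Granton; Granton loses to Dunmore; Dunmore loses to Lomond; Penrith loses to Dunmore); the cycle Lomond → Dunmore → Granton → Lomond rules out a Condorcet winner.

none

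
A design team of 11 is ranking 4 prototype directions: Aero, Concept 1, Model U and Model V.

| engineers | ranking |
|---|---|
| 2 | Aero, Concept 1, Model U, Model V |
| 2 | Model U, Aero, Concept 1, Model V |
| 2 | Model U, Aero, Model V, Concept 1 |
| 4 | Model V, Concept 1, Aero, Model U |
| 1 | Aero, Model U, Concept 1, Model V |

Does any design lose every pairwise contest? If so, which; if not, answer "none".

none

Head-to-head results (11 engineers):
Aero vs Concept 1: Aero is ranked higher on 2+2+2+1 = 7 ballots, Concept 1 on 4. Aero wins 7–4.
Aero vs Model U: Aero, 7–4.
Aero vs Model V: 7 to 4, Aero.
Concept 1 vs Model U: Concept 1, 6–5.
Concept 1 vs Model V: Concept 1 preferred on 2+2+1 = 5 ballots; Model V wins 6–5.
Model U vs Model V: Model U wins 7–4.
No design is winless: Aero beats Concept 1; Concept 1 beats Model U; Model U beats Model V; Model V beats Concept 1. There is no Condorcet loser.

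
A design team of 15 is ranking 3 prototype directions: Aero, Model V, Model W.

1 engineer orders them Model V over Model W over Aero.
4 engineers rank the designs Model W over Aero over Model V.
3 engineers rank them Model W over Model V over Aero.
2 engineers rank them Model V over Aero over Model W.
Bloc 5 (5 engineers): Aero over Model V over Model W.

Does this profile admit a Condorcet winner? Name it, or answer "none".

none

Pairwise majorities:
Aero vs Model V: Aero wins 9–6.
Aero–Model W: Model W 8–7.
Model V–Model W: Model V 8–7.
No design is unbeaten: Aero loses to Model W; Model V loses to Aero; Model W loses to Model V. In particular Aero beats Model V beats Model W beats Aero is a majority cycle — no Condorcet winner exists.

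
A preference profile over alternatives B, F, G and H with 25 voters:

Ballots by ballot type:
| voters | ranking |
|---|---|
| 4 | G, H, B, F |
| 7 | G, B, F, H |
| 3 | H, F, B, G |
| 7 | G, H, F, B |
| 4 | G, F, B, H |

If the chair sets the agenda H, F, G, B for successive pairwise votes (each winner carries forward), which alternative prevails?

G

Round 1: H vs F — 14–11, H advances.
Round 2: H vs G — 3–22, G advances.
Round 3: G vs B — 22–3, G advances.
The agenda winner is G.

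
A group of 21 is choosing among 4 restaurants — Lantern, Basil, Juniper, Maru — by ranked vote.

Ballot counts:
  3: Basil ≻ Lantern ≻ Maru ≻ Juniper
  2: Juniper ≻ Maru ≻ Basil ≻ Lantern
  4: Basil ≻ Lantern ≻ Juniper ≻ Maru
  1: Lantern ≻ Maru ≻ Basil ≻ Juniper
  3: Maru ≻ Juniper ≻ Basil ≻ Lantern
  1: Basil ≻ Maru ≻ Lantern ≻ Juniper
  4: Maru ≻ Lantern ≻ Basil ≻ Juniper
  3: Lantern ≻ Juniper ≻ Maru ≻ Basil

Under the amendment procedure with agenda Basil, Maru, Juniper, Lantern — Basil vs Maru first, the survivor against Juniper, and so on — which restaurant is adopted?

Lantern

Round 1: Basil vs Maru — 8–13, Maru advances.
Round 2: Maru vs Juniper — 12–9, Maru advances.
Round 3: Maru vs Lantern — 10–11, Lantern advances.
The agenda winner is Lantern.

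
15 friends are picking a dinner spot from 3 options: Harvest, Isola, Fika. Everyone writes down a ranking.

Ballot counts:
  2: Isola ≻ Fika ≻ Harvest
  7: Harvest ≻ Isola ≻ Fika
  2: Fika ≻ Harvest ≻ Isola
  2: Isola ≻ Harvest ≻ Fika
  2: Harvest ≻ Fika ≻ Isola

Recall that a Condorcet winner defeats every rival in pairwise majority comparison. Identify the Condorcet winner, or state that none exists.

Pairwise majorities:
Harvest vs Isola: Harvest is ranked higher on 7+2+2 = 11 ballots, Isola on 4. Harvest wins 11–4.
Harvest vs Fika: Harvest preferred on 7+2+2 = 11 ballots; Harvest wins 11–4.
Isola vs Fika: Isola is ranked higher on 2+7+2 = 11 ballots, Fika on 4. Isola wins 11–4.
Harvest wins every pairwise contest, so Harvest is the Condorcet winner.

Harvest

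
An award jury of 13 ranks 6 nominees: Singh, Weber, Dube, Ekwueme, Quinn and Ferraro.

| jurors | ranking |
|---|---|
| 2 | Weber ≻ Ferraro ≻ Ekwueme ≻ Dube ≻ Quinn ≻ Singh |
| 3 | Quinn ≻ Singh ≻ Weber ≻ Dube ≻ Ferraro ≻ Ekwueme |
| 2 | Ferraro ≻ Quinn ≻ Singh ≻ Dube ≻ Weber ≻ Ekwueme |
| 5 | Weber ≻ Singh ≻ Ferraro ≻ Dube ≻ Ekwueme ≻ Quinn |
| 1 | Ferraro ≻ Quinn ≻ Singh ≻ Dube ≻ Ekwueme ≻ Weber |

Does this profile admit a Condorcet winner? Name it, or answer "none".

Weber

Check each pair by majority over 13 ballots:
Singh vs Weber: Weber wins 7–6.
Singh vs Dube: Singh is ranked higher on 3+2+5+1 = 11 ballots, Dube on 2. Singh wins 11–2.
Singh vs Ekwueme: Singh, 11–2.
Singh vs Quinn: Singh preferred on 5 ballots; Quinn wins 8–5.
Singh vs Ferraro: Singh, 8–5.
Weber vs Dube: 2+3+5 = 10 for Weber, 3 for Dube — Weber by 10–3.
Weber vs Ekwueme: Weber preferred on 2+3+2+5 = 12 ballots; Weber wins 12–1.
Weber–Quinn: Weber 7–6.
Weber vs Ferraro: Weber, 10–3.
Dube vs Ekwueme: Dube preferred on 3+2+5+1 = 11 ballots; Dube wins 11–2.
Dube–Quinn: Dube 7–6.
Dube vs Ferraro: Dube preferred on 3 ballots; Ferraro wins 10–3.
Ekwueme vs Quinn: Ekwueme, 7–6.
Ekwueme vs Ferraro: 0 for Ekwueme, 13 for Ferraro — Ferraro by 13–0.
Quinn vs Ferraro: Ferraro, 10–3.
Weber wins every pairwise contest, so Weber is the Condorcet winner.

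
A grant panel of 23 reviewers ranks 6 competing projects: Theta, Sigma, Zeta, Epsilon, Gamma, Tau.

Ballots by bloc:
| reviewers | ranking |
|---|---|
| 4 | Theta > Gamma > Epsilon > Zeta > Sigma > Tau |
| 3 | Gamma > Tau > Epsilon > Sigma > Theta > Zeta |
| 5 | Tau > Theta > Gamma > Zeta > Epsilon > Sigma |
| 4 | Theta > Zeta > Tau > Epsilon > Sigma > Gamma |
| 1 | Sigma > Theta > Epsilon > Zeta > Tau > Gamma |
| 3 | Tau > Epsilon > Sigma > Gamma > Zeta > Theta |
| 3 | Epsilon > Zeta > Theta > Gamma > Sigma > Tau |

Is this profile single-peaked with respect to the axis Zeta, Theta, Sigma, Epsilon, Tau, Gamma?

Axis positions: Zeta=1, Theta=2, Sigma=3, Epsilon=4, Tau=5, Gamma=6.
Bloc 1: ranking walks positions 2-6-4-1-3-5; Gamma is ranked above Sigma even though Sigma lies between Gamma and the peak Theta on the axis — preferences dip and rise again. Not single-peaked.
Bloc 2 (peak Gamma at position 6): ranking walks positions 6-5-4-3-2-1, expanding outward from the peak — single-peaked.
Bloc 3: ranking walks positions 5-2-6-1-4-3; Theta is ranked above Epsilon even though Epsilon lies between Theta and the peak Tau on the axis — preferences dip and rise again. Not single-peaked.
Bloc 4: ranking walks positions 2-1-5-4-3-6; Tau is ranked above Sigma even though Sigma lies between Tau and the peak Theta on the axis — preferences dip and rise again. Not single-peaked.
Bloc 5 (peak Sigma at position 3): ranking walks positions 3-2-4-1-5-6, expanding outward from the peak — single-peaked.
Bloc 6: ranking walks positions 5-4-3-6-1-2; Zeta is ranked above Theta even though Theta lies between Zeta and the peak Tau on the axis — preferences dip and rise again. Not single-peaked.
Bloc 7: ranking walks positions 4-1-2-6-3-5; Zeta is ranked above Sigma even though Sigma lies between Zeta and the peak Epsilon on the axis — preferences dip and rise again. Not single-peaked.
Bloc 1 violates single-peakedness, so the profile is not single-peaked on this axis.

no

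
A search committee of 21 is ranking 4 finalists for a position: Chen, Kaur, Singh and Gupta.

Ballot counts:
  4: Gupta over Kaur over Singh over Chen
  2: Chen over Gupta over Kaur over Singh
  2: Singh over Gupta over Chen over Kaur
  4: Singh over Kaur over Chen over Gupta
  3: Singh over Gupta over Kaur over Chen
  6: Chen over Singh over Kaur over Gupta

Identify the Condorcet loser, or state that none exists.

Pairwise majorities:
Chen vs Kaur: Chen preferred on 2+2+6 = 10 ballots; Kaur wins 11–10.
Chen vs Singh: Chen is ranked higher on 2+6 = 8 ballots, Singh on 13. Singh wins 13–8.
Chen vs Gupta: Chen, 12–9.
Kaur vs Singh: 6 to 15, Singh.
Kaur vs Gupta: 4+6 = 10 for Kaur, 11 for Gupta — Gupta by 11–10.
Singh vs Gupta: Singh is ranked higher on 2+4+3+6 = 15 ballots, Gupta on 6. Singh wins 15–6.
Each candidate has at least one pairwise win (Chen beats Gupta; Kaur beats Chen; Singh beats Chen; Gupta beats Kaur) — no Condorcet loser.

none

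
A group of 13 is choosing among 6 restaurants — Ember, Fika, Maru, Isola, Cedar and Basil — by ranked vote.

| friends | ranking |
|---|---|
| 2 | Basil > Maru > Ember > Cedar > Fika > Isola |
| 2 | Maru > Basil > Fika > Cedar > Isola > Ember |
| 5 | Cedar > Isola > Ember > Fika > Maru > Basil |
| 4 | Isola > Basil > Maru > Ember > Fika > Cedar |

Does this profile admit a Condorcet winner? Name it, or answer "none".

Head-to-head results (13 friends):
Ember vs Fika: Ember preferred on 2+5+4 = 11 ballots; Ember wins 11–2.
Ember vs Maru: Ember preferred on 5 ballots; Maru wins 8–5.
Ember vs Isola: Ember is ranked higher on 2 ballots, Isola on 11. Isola wins 11–2.
Ember vs Cedar: Ember preferred on 2+4 = 6 ballots; Cedar wins 7–6.
Ember vs Basil: 5 to 8, Basil.
Fika vs Maru: Fika preferred on 5 ballots; Maru wins 8–5.
Fika vs Isola: Fika preferred on 2+2 = 4 ballots; Isola wins 9–4.
Fika vs Cedar: 2+4 = 6 for Fika, 7 for Cedar — Cedar by 7–6.
Fika vs Basil: 5 to 8, Basil.
Maru vs Isola: 2+2 = 4 for Maru, 9 for Isola — Isola by 9–4.
Maru vs Cedar: Maru preferred on 2+2+4 = 8 ballots; Maru wins 8–5.
Maru vs Basil: 2+5 = 7 for Maru, 6 for Basil — Maru by 7–6.
Isola vs Cedar: 4 for Isola, 9 for Cedar — Cedar by 9–4.
Isola vs Basil: Isola preferred on 5+4 = 9 ballots; Isola wins 9–4.
Cedar vs Basil: Cedar is ranked higher on 5 ballots, Basil on 8. Basil wins 8–5.
No restaurant is unbeaten: Ember loses to Maru; Fika loses to Ember; Maru loses to Isola; Isola loses to Cedar; Cedar loses to Maru; Basil loses to Maru. In particular Maru > Cedar > Isola > Maru is a majority cycle — no Condorcet winner exists.

none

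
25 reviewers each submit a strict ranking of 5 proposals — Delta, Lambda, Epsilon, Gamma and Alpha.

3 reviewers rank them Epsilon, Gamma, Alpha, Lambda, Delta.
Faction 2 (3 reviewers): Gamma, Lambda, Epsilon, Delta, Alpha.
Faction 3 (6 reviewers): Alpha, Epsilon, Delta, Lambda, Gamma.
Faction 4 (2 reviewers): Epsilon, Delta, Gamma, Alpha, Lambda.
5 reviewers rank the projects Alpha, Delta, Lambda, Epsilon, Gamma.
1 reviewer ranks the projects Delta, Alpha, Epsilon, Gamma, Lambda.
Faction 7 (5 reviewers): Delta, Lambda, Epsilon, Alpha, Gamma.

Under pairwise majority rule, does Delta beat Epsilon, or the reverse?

Ballots ranking Delta above Epsilon: 5 + 1 + 5 = 11.
Ballots ranking Epsilon above Delta: 25 − 11 = 14.
Epsilon wins the head-to-head 14–11.

Epsilon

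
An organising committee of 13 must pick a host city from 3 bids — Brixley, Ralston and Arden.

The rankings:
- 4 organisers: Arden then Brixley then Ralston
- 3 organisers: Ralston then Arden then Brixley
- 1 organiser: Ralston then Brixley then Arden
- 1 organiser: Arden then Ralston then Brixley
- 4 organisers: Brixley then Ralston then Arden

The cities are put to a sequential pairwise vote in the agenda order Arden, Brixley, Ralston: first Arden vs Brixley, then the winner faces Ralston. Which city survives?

Ralston

Round 1: Arden vs Brixley — 8–5, Arden advances.
Round 2: Arden vs Ralston — 5–8, Ralston advances.
The agenda winner is Ralston.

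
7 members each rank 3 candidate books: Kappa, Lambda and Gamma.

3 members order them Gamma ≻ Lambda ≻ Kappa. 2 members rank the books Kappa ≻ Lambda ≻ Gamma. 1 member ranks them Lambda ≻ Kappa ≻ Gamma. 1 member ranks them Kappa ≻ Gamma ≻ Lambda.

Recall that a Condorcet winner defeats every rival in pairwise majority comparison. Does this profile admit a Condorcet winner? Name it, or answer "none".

none

Check each pair by majority over 7 ballots:
Kappa vs Lambda: Lambda wins 4–3.
Kappa vs Gamma: Kappa, 4–3.
Lambda–Gamma: Gamma 4–3.
No book is unbeaten: Kappa loses to Lambda; Lambda loses to Gamma; Gamma loses to Kappa. In particular Kappa beats Gamma beats Lambda beats Kappa is a majority cycle — no Condorcet winner exists.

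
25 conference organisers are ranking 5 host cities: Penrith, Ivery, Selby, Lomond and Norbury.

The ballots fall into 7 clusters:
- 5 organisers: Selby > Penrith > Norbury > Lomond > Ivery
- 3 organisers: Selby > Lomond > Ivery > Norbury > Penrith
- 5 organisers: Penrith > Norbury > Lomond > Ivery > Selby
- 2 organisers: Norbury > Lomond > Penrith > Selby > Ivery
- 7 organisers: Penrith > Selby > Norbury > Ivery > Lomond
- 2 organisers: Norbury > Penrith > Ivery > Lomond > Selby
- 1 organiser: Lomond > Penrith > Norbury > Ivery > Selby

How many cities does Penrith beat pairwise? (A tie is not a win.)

4

Penrith against each rival (25 organisers):
Penrith vs Ivery: 5+5+2+7+2+1 = 22 for Penrith, 3 for Ivery — Penrith by 22–3.
Penrith vs Selby: Penrith, 17–8.
Penrith vs Lomond: Penrith, 19–6.
Penrith–Norbury: Penrith 18–7.
Penrith beats Ivery, Selby, Lomond, Norbury — 4 pairwise wins.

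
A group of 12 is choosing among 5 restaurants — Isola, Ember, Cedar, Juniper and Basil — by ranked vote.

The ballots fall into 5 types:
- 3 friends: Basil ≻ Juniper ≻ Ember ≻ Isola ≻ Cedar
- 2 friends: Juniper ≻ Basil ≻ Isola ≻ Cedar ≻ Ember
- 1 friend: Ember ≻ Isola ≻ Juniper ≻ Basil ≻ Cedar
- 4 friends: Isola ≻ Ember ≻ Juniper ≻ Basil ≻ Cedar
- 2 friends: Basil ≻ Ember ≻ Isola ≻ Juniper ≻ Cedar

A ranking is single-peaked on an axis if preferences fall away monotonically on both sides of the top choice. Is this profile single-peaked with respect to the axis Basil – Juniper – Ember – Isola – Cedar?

no

Axis positions: Basil=1, Juniper=2, Ember=3, Isola=4, Cedar=5.
Type 1 (peak Basil at position 1): ranking walks positions 1-2-3-4-5, expanding outward from the peak — single-peaked.
Type 2: ranking walks positions 2-1-4-5-3; Isola is ranked above Ember even though Ember lies between Isola and the peak Juniper on the axis — preferences dip and rise again. Not single-peaked.
Type 3 (peak Ember at position 3): ranking walks positions 3-4-2-1-5, expanding outward from the peak — single-peaked.
Type 4 (peak Isola at position 4): ranking walks positions 4-3-2-1-5, expanding outward from the peak — single-peaked.
Type 5: ranking walks positions 1-3-4-2-5; Ember is ranked above Juniper even though Juniper lies between Ember and the peak Basil on the axis — preferences dip and rise again. Not single-peaked.
Type 2 violates single-peakedness, so the profile is not single-peaked on this axis.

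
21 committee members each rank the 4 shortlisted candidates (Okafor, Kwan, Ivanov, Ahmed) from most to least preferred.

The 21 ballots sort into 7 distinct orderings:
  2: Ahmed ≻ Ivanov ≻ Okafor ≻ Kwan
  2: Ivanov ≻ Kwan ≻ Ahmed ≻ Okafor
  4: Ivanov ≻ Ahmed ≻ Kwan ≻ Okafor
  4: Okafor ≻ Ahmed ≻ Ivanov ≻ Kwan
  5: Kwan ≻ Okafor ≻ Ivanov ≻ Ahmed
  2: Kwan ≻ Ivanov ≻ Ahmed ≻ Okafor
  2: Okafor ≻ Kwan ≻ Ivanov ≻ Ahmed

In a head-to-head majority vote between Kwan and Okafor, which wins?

Kwan

Ballots ranking Kwan above Okafor: 2 + 4 + 5 + 2 = 13.
Ballots ranking Okafor above Kwan: 21 − 13 = 8.
Kwan wins the head-to-head 13–8.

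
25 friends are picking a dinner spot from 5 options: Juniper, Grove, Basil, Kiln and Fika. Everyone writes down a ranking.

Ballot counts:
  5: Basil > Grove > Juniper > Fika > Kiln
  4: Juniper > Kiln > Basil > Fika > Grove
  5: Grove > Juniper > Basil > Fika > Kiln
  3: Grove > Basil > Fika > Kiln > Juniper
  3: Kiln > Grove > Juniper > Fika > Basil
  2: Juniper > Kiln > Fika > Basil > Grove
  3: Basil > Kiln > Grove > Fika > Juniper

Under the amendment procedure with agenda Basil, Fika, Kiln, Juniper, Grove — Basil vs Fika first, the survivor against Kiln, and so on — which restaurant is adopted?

Grove

Round 1: Basil vs Fika — 20–5, Basil advances.
Round 2: Basil vs Kiln — 16–9, Basil advances.
Round 3: Basil vs Juniper — 11–14, Juniper advances.
Round 4: Juniper vs Grove — 6–19, Grove advances.
Grove survives the agenda.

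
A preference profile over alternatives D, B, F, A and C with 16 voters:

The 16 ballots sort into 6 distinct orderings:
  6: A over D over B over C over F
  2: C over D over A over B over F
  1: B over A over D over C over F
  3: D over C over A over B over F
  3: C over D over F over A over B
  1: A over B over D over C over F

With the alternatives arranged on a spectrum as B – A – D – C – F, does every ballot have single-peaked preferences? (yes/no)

Axis positions: B=1, A=2, D=3, C=4, F=5.
Bloc 1 (peak A at position 2): ranking walks positions 2-3-1-4-5, expanding outward from the peak — single-peaked.
Bloc 2 (peak C at position 4): ranking walks positions 4-3-2-1-5, expanding outward from the peak — single-peaked.
Bloc 3 (peak B at position 1): ranking walks positions 1-2-3-4-5, expanding outward from the peak — single-peaked.
Bloc 4 (peak D at position 3): ranking walks positions 3-4-2-1-5, expanding outward from the peak — single-peaked.
Bloc 5 (peak C at position 4): ranking walks positions 4-3-5-2-1, expanding outward from the peak — single-peaked.
Bloc 6 (peak A at position 2): ranking walks positions 2-1-3-4-5, expanding outward from the peak — single-peaked.
Every ranking is single-peaked on this axis.

yes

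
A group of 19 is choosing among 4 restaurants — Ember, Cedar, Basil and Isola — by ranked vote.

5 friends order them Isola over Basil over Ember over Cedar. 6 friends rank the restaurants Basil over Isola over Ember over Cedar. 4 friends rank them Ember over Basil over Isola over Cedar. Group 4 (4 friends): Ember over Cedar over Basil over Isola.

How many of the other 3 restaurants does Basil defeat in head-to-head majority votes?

3

Basil against each rival (19 friends):
Basil vs Ember: Basil is ranked higher on 5+6 = 11 ballots, Ember on 8. Basil wins 11–8.
Basil vs Cedar: Basil, 15–4.
Basil–Isola: Basil 14–5.
Basil beats Ember, Cedar, Isola — 3 pairwise wins.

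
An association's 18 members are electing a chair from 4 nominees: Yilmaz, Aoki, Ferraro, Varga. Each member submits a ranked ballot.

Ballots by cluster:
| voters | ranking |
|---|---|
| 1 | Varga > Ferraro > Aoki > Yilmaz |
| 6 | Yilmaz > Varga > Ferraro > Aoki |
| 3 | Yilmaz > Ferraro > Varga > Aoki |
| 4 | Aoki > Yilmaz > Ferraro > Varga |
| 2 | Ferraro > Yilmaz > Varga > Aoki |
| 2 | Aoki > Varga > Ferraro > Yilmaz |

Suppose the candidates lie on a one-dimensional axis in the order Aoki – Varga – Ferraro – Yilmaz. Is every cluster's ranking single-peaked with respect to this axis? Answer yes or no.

no

Axis positions: Aoki=1, Varga=2, Ferraro=3, Yilmaz=4.
Cluster 1 (peak Varga at position 2): ranking walks positions 2-3-1-4, expanding outward from the peak — single-peaked.
Cluster 2: ranking walks positions 4-2-3-1; Varga is ranked above Ferraro even though Ferraro lies between Varga and the peak Yilmaz on the axis — preferences dip and rise again. Not single-peaked.
Cluster 3 (peak Yilmaz at position 4): ranking walks positions 4-3-2-1, expanding outward from the peak — single-peaked.
Cluster 4: ranking walks positions 1-4-3-2; Yilmaz is ranked above Varga even though Varga lies between Yilmaz and the peak Aoki on the axis — preferences dip and rise again. Not single-peaked.
Cluster 5 (peak Ferraro at position 3): ranking walks positions 3-4-2-1, expanding outward from the peak — single-peaked.
Cluster 6 (peak Aoki at position 1): ranking walks positions 1-2-3-4, expanding outward from the peak — single-peaked.
Cluster 2 violates single-peakedness, so the profile is not single-peaked on this axis.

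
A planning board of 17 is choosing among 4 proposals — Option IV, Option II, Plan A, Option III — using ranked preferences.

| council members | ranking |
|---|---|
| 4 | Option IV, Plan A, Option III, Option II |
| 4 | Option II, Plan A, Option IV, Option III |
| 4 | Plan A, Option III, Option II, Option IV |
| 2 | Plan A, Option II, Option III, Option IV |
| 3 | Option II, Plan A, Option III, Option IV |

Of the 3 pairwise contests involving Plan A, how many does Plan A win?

3

Plan A against each rival (17 council members):
Plan A vs Option IV: Plan A, 13–4.
Plan A–Option II: Plan A 10–7.
Plan A–Option III: Plan A 17–0.
Plan A beats Option IV, Option II, Option III — 3 pairwise wins.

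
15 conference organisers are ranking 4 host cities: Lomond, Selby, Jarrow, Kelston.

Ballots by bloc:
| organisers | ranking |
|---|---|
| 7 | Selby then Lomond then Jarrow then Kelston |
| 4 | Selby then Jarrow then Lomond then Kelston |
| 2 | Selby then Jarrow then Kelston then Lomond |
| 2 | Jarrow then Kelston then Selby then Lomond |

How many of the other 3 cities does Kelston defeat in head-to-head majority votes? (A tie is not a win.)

0

Kelston against each rival (15 organisers):
Kelston vs Lomond: Kelston preferred on 2+2 = 4 ballots; Lomond wins 11–4.
Kelston vs Selby: Selby, 13–2.
Kelston–Jarrow: Jarrow 15–0.
Kelston beats no one; loses to Lomond, Selby, Jarrow — 0 pairwise wins.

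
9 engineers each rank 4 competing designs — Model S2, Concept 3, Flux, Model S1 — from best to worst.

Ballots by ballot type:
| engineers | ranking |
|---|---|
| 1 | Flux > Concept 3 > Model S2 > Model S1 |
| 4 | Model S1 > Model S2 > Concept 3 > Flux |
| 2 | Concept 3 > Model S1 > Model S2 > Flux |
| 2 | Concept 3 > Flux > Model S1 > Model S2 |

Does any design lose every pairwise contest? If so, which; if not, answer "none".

Head-to-head results (9 engineers):
Model S2 vs Concept 3: 4 to 5, Concept 3.
Model S2 vs Flux: Model S2 preferred on 4+2 = 6 ballots; Model S2 wins 6–3.
Model S2–Model S1: Model S1 8–1.
Concept 3 vs Flux: Concept 3, 8–1.
Concept 3 vs Model S1: Concept 3 is ranked higher on 1+2+2 = 5 ballots, Model S1 on 4. Concept 3 wins 5–4.
Flux–Model S1: Model S1 6–3.
Flux loses to every other design — it is the Condorcet loser.

Flux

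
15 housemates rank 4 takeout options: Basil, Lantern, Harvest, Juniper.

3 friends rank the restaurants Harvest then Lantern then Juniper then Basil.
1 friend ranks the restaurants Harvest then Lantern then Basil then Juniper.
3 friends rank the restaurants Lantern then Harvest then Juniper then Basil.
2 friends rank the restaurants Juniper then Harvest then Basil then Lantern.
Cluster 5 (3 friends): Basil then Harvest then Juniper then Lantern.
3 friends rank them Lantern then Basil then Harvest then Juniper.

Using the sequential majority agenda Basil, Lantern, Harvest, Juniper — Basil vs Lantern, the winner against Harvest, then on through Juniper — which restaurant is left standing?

Harvest

Round 1: Basil vs Lantern — 5–10, Lantern advances.
Round 2: Lantern vs Harvest — 6–9, Harvest advances.
Round 3: Harvest vs Juniper — 13–2, Harvest advances.
Harvest survives the agenda.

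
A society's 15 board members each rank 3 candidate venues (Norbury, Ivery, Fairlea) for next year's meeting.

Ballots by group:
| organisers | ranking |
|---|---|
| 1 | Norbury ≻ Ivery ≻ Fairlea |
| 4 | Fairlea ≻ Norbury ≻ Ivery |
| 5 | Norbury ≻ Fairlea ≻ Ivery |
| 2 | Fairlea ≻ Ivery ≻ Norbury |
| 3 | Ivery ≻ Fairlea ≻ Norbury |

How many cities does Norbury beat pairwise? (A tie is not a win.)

1

Norbury against each rival (15 organisers):
Norbury vs Ivery: Norbury, 10–5.
Norbury vs Fairlea: Fairlea wins 9–6.
Norbury beats Ivery; loses to Fairlea — 1 pairwise win.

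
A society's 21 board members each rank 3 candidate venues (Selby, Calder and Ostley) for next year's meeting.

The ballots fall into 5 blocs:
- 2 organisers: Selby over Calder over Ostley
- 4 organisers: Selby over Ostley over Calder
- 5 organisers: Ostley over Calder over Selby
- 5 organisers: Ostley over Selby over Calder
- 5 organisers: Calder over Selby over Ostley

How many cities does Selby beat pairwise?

2

Selby against each rival (21 organisers):
Selby vs Calder: Selby preferred on 2+4+5 = 11 ballots; Selby wins 11–10.
Selby vs Ostley: Selby preferred on 2+4+5 = 11 ballots; Selby wins 11–10.
Selby beats Calder, Ostley — 2 pairwise wins.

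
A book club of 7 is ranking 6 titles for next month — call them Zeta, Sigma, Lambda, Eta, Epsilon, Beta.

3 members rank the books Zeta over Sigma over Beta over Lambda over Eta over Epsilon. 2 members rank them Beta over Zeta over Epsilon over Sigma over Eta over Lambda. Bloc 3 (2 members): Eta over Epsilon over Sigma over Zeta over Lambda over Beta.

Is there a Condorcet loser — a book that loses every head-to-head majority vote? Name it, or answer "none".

Head-to-head results (7 members):
Zeta vs Sigma: Zeta wins 5–2.
Zeta vs Lambda: 3+2+2 = 7 for Zeta, 0 for Lambda — Zeta by 7–0.
Zeta–Eta: Zeta 5–2.
Zeta vs Epsilon: 3+2 = 5 for Zeta, 2 for Epsilon — Zeta by 5–2.
Zeta vs Beta: 3+2 = 5 for Zeta, 2 for Beta — Zeta by 5–2.
Sigma vs Lambda: Sigma, 7–0.
Sigma vs Eta: 3+2 = 5 for Sigma, 2 for Eta — Sigma by 5–2.
Sigma vs Epsilon: Sigma preferred on 3 ballots; Epsilon wins 4–3.
Sigma–Beta: Sigma 5–2.
Lambda vs Eta: 3 for Lambda, 4 for Eta — Eta by 4–3.
Lambda vs Epsilon: Lambda is ranked higher on 3 ballots, Epsilon on 4. Epsilon wins 4–3.
Lambda vs Beta: Lambda is ranked higher on 2 ballots, Beta on 5. Beta wins 5–2.
Eta vs Epsilon: Eta is ranked higher on 3+2 = 5 ballots, Epsilon on 2. Eta wins 5–2.
Eta vs Beta: Beta wins 5–2.
Epsilon vs Beta: Epsilon preferred on 2 ballots; Beta wins 5–2.
Lambda is beaten in every head-to-head and is the Condorcet loser.

Lambda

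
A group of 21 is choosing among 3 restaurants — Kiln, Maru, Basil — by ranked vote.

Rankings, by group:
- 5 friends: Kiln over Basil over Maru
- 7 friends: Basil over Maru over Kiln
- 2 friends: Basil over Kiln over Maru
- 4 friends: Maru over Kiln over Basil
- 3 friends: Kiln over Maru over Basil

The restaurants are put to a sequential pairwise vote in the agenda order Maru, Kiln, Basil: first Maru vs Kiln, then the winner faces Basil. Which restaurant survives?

Basil

Round 1: Maru vs Kiln — 11–10, Maru advances.
Round 2: Maru vs Basil — 7–14, Basil advances.
The agenda winner is Basil.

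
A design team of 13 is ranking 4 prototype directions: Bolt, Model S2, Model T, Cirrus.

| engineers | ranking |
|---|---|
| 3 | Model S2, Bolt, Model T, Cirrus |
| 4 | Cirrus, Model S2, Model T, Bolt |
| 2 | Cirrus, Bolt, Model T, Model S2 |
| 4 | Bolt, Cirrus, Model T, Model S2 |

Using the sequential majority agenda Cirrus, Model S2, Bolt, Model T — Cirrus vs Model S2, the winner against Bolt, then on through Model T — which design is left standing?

Bolt

Round 1: Cirrus vs Model S2 — 10–3, Cirrus advances.
Round 2: Cirrus vs Bolt — 6–7, Bolt advances.
Round 3: Bolt vs Model T — 9–4, Bolt advances.
The agenda winner is Bolt.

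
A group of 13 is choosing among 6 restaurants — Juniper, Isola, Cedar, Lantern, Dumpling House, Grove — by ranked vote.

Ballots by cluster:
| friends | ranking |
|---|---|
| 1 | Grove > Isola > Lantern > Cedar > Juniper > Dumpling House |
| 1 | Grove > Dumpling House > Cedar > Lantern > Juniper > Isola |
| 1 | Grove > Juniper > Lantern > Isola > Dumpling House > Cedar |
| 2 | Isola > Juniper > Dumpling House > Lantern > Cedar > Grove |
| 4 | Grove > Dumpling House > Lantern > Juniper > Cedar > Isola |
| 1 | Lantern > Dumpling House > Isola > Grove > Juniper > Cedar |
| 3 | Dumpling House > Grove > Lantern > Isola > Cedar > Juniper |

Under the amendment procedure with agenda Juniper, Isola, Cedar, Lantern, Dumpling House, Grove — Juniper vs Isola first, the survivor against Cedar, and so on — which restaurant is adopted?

Round 1: Juniper vs Isola — 6–7, Isola advances.
Round 2: Isola vs Cedar — 8–5, Isola advances.
Round 3: Isola vs Lantern — 3–10, Lantern advances.
Round 4: Lantern vs Dumpling House — 3–10, Dumpling House advances.
Round 5: Dumpling House vs Grove — 6–7, Grove advances.
Grove survives the agenda.

Grove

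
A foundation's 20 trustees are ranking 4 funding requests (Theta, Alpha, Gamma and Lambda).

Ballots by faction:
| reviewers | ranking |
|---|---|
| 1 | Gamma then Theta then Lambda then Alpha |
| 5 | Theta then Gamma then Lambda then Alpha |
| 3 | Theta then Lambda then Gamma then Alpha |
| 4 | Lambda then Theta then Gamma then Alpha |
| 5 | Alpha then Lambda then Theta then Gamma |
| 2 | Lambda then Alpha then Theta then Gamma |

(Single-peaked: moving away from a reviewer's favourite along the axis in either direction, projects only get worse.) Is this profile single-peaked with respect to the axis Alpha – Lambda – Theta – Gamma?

Axis positions: Alpha=1, Lambda=2, Theta=3, Gamma=4.
Faction 1 (peak Gamma at position 4): ranking walks positions 4-3-2-1, expanding outward from the peak — single-peaked.
Faction 2 (peak Theta at position 3): ranking walks positions 3-4-2-1, expanding outward from the peak — single-peaked.
Faction 3 (peak Theta at position 3): ranking walks positions 3-2-4-1, expanding outward from the peak — single-peaked.
Faction 4 (peak Lambda at position 2): ranking walks positions 2-3-4-1, expanding outward from the peak — single-peaked.
Faction 5 (peak Alpha at position 1): ranking walks positions 1-2-3-4, expanding outward from the peak — single-peaked.
Faction 6 (peak Lambda at position 2): ranking walks positions 2-1-3-4, expanding outward from the peak — single-peaked.
Every ranking is single-peaked on this axis.

yes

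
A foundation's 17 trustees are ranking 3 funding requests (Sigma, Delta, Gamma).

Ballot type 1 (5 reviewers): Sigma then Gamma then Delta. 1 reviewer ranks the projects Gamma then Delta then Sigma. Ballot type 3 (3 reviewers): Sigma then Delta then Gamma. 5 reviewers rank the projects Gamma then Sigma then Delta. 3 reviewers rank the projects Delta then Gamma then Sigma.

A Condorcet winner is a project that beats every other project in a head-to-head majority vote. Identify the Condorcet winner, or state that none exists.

Gamma

Check each pair by majority over 17 ballots:
Sigma vs Delta: Sigma wins 13–4.
Sigma–Gamma: Gamma 9–8.
Delta–Gamma: Gamma 11–6.
Gamma beats each of Sigma, Delta — Gamma is the Condorcet winner.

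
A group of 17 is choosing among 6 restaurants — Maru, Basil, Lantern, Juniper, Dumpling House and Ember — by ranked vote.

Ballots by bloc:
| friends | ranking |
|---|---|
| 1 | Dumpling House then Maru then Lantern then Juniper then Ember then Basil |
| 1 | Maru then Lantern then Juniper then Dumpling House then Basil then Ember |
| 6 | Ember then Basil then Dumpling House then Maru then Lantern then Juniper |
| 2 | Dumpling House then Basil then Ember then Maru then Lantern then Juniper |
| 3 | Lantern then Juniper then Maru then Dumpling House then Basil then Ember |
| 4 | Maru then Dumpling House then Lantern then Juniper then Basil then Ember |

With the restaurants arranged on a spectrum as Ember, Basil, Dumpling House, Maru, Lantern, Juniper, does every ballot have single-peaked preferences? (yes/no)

no

Axis positions: Ember=1, Basil=2, Dumpling House=3, Maru=4, Lantern=5, Juniper=6.
Bloc 1: ranking walks positions 3-4-5-6-1-2; Ember is ranked above Basil even though Basil lies between Ember and the peak Dumpling House on the axis — preferences dip and rise again. Not single-peaked.
Bloc 2 (peak Maru at position 4): ranking walks positions 4-5-6-3-2-1, expanding outward from the peak — single-peaked.
Bloc 3 (peak Ember at position 1): ranking walks positions 1-2-3-4-5-6, expanding outward from the peak — single-peaked.
Bloc 4 (peak Dumpling House at position 3): ranking walks positions 3-2-1-4-5-6, expanding outward from the peak — single-peaked.
Bloc 5 (peak Lantern at position 5): ranking walks positions 5-6-4-3-2-1, expanding outward from the peak — single-peaked.
Bloc 6 (peak Maru at position 4): ranking walks positions 4-3-5-6-2-1, expanding outward from the peak — single-peaked.
Bloc 1 violates single-peakedness, so the profile is not single-peaked on this axis.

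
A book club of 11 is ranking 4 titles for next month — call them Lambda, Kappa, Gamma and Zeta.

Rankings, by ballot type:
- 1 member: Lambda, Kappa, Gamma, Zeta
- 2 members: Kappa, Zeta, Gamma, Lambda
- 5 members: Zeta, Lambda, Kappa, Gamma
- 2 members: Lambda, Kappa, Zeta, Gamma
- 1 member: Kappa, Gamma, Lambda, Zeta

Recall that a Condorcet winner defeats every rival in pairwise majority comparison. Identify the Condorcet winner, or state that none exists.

none

Check each pair by majority over 11 ballots:
Lambda–Kappa: Lambda 8–3.
Lambda vs Gamma: Lambda wins 8–3.
Lambda–Zeta: Zeta 7–4.
Kappa vs Gamma: Kappa, 11–0.
Kappa–Zeta: Kappa 6–5.
Gamma–Zeta: Zeta 9–2.
Every book loses at least once (Lambda loses to Zeta; Kappa loses to Lambda; Gamma loses to Lambda; Zeta loses to Kappa). The majority relation contains the cycle Lambda > Kappa > Zeta > Lambda, so there is no Condorcet winner.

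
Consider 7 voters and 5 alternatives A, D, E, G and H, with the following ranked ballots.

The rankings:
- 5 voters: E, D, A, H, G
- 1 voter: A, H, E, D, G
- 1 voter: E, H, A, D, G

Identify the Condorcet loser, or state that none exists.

G

Head-to-head results (7 voters):
A–D: D 5–2.
A vs E: A preferred on 1 ballot; E wins 6–1.
A vs G: A wins 7–0.
A vs H: 6 to 1, A.
D vs E: D is ranked higher on 0 ballots, E on 7. E wins 7–0.
D vs G: 5+1+1 = 7 for D, 0 for G — D by 7–0.
D vs H: D is ranked higher on 5 ballots, H on 2. D wins 5–2.
E vs G: 5+1+1 = 7 for E, 0 for G — E by 7–0.
E–H: E 6–1.
G vs H: 0 to 7, H.
Only G has no wins; G is the Condorcet loser.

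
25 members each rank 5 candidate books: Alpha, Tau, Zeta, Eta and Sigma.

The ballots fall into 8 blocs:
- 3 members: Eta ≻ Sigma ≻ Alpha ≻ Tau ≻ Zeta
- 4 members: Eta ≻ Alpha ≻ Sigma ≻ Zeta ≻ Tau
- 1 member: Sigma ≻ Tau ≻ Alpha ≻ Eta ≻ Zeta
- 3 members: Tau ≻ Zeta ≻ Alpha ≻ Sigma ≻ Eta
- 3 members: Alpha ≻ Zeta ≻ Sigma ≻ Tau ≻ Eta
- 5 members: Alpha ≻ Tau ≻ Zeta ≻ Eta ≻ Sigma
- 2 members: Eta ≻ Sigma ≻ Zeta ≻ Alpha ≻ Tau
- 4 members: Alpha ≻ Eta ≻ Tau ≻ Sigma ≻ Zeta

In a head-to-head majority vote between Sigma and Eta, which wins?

Eta

Ballots ranking Sigma above Eta: 1 + 3 + 3 = 7.
Ballots ranking Eta above Sigma: 25 − 7 = 18.
Eta wins the head-to-head 18–7.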